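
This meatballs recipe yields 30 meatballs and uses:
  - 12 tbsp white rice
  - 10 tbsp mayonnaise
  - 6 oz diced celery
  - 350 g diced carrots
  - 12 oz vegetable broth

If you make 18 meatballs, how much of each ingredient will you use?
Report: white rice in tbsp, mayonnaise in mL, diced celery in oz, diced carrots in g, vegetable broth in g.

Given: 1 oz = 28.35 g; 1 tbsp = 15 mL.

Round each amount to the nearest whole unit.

white rice: 7 tbsp; mayonnaise: 90 mL; diced celery: 4 oz; diced carrots: 210 g; vegetable broth: 204 g

Scaling factor: 18/30 = 3/5 = 0.6.
white rice: 12 tbsp × 3/5 ≈ 7 tbsp
mayonnaise: 10 tbsp × 3/5 × 15 mL/tbsp = 90 mL
diced celery: 6 oz × 3/5 ≈ 4 oz
diced carrots: 350 g × 3/5 = 210 g
vegetable broth: 12 oz × 3/5 × 28.35 g/oz ≈ 204 g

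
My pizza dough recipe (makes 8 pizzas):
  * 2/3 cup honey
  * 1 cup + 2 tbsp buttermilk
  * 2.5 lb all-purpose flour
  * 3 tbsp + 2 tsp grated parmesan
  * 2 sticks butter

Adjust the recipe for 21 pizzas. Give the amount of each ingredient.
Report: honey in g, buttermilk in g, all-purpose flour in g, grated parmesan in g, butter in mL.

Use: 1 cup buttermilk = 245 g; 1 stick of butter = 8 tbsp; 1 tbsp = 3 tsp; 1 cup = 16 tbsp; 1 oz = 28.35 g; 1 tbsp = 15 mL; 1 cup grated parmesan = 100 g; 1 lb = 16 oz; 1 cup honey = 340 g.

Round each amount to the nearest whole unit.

honey: 595 g; buttermilk: 724 g; all-purpose flour: 2977 g; grated parmesan: 60 g; butter: 630 mL

Scaling factor: 21/8 = 2.625.
honey: 2/3 cup × 21/8 × 340 g/cup = 595 g
buttermilk: (1 cup + 2 tbsp = 1.125 cup) × 21/8 × 245 g/cup ≈ 724 g
all-purpose flour: 2.5 lb × 21/8 × 16 oz/lb × 28.35 g/oz ≈ 2977 g
grated parmesan: (3 tbsp + 2 tsp = 11/3 tbsp) × 21/8 ÷ 16 tbsp/cup × 100 g/cup ≈ 60 g
butter: 2 stick × 21/8 × 8 tbsp/stick × 15 mL/tbsp = 630 mL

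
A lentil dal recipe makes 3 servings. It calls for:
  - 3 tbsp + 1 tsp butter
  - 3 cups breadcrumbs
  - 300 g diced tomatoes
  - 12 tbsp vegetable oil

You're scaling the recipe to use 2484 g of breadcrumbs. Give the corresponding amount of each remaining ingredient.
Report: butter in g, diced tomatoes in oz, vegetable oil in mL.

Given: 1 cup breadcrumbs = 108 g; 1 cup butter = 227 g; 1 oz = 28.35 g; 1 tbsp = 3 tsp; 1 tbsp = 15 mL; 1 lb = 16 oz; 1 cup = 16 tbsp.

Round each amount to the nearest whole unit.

The original recipe has 324 g of breadcrumbs, so the scaling factor is 2484 ÷ 324 = 23/3.
butter: (3 tbsp + 1 tsp = 10/3 tbsp) × 23/3 ÷ 16 tbsp/cup × 227 g/cup ≈ 363 g
diced tomatoes: 300 g × 23/3 ÷ 28.35 g/oz ≈ 81 oz
vegetable oil: 12 tbsp × 23/3 × 15 mL/tbsp = 1380 mL

butter: 363 g; diced tomatoes: 81 oz; vegetable oil: 1380 mL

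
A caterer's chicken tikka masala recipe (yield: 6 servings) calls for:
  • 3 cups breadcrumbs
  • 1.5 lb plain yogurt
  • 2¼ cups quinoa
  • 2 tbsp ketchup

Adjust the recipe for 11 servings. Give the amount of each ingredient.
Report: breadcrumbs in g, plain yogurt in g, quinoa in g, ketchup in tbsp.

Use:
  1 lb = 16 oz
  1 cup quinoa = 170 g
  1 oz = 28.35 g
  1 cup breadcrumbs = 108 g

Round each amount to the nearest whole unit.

breadcrumbs: 594 g; plain yogurt: 1247 g; quinoa: 701 g; ketchup: 4 tbsp

Scaling factor: 11/6.
breadcrumbs: 3 cup × 11/6 × 108 g/cup = 594 g
plain yogurt: 1.5 lb × 11/6 × 16 oz/lb × 28.35 g/oz ≈ 1247 g
quinoa: 2.25 cup × 11/6 × 170 g/cup ≈ 701 g
ketchup: 2 tbsp × 11/6 ≈ 4 tbsp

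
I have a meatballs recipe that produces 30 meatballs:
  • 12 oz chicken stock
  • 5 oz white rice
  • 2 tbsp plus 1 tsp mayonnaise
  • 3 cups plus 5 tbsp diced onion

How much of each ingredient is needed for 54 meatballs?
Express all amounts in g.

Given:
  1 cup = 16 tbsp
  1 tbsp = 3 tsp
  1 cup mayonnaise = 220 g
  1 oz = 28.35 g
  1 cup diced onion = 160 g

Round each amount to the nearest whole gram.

Scaling factor: 54/30 = 9/5 = 1.8.
chicken stock: 12 oz × 9/5 × 28.35 g/oz ≈ 612 g
white rice: 5 oz × 9/5 × 28.35 g/oz ≈ 255 g
mayonnaise: (2 tbsp + 1 tsp = 7/3 tbsp) × 9/5 ÷ 16 tbsp/cup × 220 g/cup ≈ 58 g
diced onion: (3 cup + 5 tbsp = 3.3125 cup) × 9/5 × 160 g/cup = 954 g

chicken stock: 612 g; white rice: 255 g; mayonnaise: 58 g; diced onion: 954 g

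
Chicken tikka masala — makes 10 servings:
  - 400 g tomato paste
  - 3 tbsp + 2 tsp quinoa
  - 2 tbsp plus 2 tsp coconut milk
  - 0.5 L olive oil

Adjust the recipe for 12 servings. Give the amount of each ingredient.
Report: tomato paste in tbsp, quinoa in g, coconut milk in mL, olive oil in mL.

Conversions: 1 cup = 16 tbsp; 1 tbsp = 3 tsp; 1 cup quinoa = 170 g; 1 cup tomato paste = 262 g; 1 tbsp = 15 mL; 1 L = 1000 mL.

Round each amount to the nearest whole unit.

tomato paste: 29 tbsp; quinoa: 47 g; coconut milk: 48 mL; olive oil: 600 mL

Scaling factor: 12/10 = 6/5 = 1.2.
tomato paste: 400 g × 6/5 ÷ 262 g/cup × 16 tbsp/cup ≈ 29 tbsp
quinoa: (3 tbsp + 2 tsp = 11/3 tbsp) × 6/5 ÷ 16 tbsp/cup × 170 g/cup ≈ 47 g
coconut milk: (2 tbsp + 2 tsp = 8/3 tbsp) × 6/5 × 15 mL/tbsp = 48 mL
olive oil: 0.5 L × 6/5 × 1000 mL/L = 600 mL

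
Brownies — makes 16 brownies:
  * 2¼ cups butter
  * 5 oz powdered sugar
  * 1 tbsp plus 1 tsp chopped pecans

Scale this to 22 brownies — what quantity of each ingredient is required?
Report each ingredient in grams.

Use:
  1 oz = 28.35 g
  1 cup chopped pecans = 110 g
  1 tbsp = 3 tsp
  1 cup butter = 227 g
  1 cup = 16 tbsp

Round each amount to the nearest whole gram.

Scaling factor: 22/16 = 11/8 = 1.375.
butter: 2.25 cup × 11/8 × 227 g/cup ≈ 702 g
powdered sugar: 5 oz × 11/8 × 28.35 g/oz ≈ 195 g
chopped pecans: (1 tbsp + 1 tsp = 4/3 tbsp) × 11/8 ÷ 16 tbsp/cup × 110 g/cup ≈ 13 g

butter: 702 g; powdered sugar: 195 g; chopped pecans: 13 g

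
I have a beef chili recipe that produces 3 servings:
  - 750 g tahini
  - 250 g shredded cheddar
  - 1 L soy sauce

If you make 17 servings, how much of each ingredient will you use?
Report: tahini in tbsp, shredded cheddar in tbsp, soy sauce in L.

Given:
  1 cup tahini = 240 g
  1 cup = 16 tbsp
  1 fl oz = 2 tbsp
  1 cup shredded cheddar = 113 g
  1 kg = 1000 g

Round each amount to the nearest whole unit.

tahini: 283 tbsp; shredded cheddar: 201 tbsp; soy sauce: 6 L

Scaling factor: 17/3.
tahini: 750 g × 17/3 ÷ 240 g/cup × 16 tbsp/cup ≈ 283 tbsp
shredded cheddar: 250 g × 17/3 ÷ 113 g/cup × 16 tbsp/cup ≈ 201 tbsp
soy sauce: 1 L × 17/3 ≈ 6 L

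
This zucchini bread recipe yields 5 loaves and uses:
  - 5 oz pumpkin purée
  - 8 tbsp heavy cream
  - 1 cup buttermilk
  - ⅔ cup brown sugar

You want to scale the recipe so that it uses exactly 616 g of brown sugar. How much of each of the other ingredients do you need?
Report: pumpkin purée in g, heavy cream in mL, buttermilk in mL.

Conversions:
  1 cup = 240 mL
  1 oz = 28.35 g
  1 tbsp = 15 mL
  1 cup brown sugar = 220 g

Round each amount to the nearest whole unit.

The original recipe has 440/3 g of brown sugar, so the scaling factor is 616 ÷ 440/3 = 21/5 = 4.2.
pumpkin purée: 5 oz × 21/5 × 28.35 g/oz ≈ 595 g
heavy cream: 8 tbsp × 21/5 × 15 mL/tbsp = 504 mL
buttermilk: 1 cup × 21/5 × 240 mL/cup = 1008 mL

pumpkin purée: 595 g; heavy cream: 504 mL; buttermilk: 1008 mL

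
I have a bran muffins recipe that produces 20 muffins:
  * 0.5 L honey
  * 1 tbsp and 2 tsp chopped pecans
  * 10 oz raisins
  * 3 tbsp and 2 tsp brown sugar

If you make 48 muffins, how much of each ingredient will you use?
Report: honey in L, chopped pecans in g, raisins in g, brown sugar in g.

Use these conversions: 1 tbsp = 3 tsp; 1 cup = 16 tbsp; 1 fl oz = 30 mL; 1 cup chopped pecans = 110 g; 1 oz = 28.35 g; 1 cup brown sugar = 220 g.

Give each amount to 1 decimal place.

Scaling factor: 48/20 = 12/5 = 2.4.
honey: 0.5 L × 12/5 = 1.2 L
chopped pecans: (1 tbsp + 2 tsp = 5/3 tbsp) × 12/5 ÷ 16 tbsp/cup × 110 g/cup = 27.5 g
raisins: 10 oz × 12/5 × 28.35 g/oz = 680.4 g
brown sugar: (3 tbsp + 2 tsp = 11/3 tbsp) × 12/5 ÷ 16 tbsp/cup × 220 g/cup = 121.0 g

honey: 1.2 L; chopped pecans: 27.5 g; raisins: 680.4 g; brown sugar: 121.0 g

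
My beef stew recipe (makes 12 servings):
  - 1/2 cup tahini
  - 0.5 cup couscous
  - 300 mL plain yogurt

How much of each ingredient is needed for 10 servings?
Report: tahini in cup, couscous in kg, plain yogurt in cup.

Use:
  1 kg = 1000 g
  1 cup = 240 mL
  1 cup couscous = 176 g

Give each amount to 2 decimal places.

tahini: 0.42 cup; couscous: 0.07 kg; plain yogurt: 1.04 cup

Scaling factor: 10/12 = 5/6.
tahini: 0.5 cup × 5/6 ≈ 0.42 cup
couscous: 0.5 cup × 5/6 × 176 g/cup ÷ 1000 g/kg ≈ 0.07 kg
plain yogurt: 300 mL × 5/6 ÷ 240 mL/cup ≈ 1.04 cup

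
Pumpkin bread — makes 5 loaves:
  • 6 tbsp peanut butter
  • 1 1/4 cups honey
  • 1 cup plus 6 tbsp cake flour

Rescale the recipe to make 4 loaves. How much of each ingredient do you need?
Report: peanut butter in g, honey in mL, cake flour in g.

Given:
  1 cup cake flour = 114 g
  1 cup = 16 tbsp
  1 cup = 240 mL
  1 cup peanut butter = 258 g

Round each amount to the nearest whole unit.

Scaling factor: 4/5 = 0.8.
peanut butter: 6 tbsp × 4/5 ÷ 16 tbsp/cup × 258 g/cup ≈ 77 g
honey: 1.25 cup × 4/5 × 240 mL/cup = 240 mL
cake flour: (1 cup + 6 tbsp = 1.375 cup) × 4/5 × 114 g/cup ≈ 125 g

peanut butter: 77 g; honey: 240 mL; cake flour: 125 g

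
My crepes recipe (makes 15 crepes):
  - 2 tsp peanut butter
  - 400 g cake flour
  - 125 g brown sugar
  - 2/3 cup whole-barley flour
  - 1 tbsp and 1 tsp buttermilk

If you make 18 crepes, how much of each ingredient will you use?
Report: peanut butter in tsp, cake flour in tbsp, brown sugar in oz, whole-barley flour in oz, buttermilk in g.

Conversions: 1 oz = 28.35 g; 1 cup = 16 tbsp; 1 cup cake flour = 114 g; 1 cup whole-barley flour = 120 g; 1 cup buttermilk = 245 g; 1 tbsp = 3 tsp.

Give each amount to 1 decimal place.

peanut butter: 2.4 tsp; cake flour: 67.4 tbsp; brown sugar: 5.3 oz; whole-barley flour: 3.4 oz; buttermilk: 24.5 g

Scaling factor: 18/15 = 6/5 = 1.2.
peanut butter: 2 tsp × 6/5 = 2.4 tsp
cake flour: 400 g × 6/5 ÷ 114 g/cup × 16 tbsp/cup ≈ 67.4 tbsp
brown sugar: 125 g × 6/5 ÷ 28.35 g/oz ≈ 5.3 oz
whole-barley flour: 2/3 cup × 6/5 × 120 g/cup ÷ 28.35 g/oz ≈ 3.4 oz
buttermilk: (1 tbsp + 1 tsp = 4/3 tbsp) × 6/5 ÷ 16 tbsp/cup × 245 g/cup = 24.5 g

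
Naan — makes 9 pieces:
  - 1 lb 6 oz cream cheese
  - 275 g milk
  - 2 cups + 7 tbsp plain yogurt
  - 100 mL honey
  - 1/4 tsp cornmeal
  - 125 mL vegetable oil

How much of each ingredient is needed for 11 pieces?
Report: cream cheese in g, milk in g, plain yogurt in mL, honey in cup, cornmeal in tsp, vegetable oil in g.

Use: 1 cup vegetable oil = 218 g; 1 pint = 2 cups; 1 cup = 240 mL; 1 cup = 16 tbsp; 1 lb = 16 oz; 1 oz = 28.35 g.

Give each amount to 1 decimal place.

cream cheese: 762.3 g; milk: 336.1 g; plain yogurt: 715.0 mL; honey: 0.5 cup; cornmeal: 0.3 tsp; vegetable oil: 138.8 g

Scaling factor: 11/9.
cream cheese: (1 lb + 6 oz = 1.375 lb) × 11/9 × 16 oz/lb × 28.35 g/oz = 762.3 g
milk: 275 g × 11/9 ≈ 336.1 g
plain yogurt: (2 cup + 7 tbsp = 2.4375 cup) × 11/9 × 240 mL/cup = 715.0 mL
honey: 100 mL × 11/9 ÷ 240 mL/cup ≈ 0.5 cup
cornmeal: 0.25 tsp × 11/9 ≈ 0.3 tsp
vegetable oil: 125 mL × 11/9 ÷ 240 mL/cup × 218 g/cup ≈ 138.8 g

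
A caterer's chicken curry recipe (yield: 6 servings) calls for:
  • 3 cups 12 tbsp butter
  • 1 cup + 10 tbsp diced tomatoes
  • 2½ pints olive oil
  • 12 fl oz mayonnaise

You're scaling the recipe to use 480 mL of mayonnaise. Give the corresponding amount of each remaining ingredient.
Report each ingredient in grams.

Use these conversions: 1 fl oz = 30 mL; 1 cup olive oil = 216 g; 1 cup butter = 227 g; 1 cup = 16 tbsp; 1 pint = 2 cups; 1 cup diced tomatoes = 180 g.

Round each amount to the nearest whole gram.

butter: 1135 g; diced tomatoes: 390 g; olive oil: 1440 g

The original recipe has 360 mL of mayonnaise, so the scaling factor is 480 ÷ 360 = 4/3.
butter: (3 cup + 12 tbsp = 3.75 cup) × 4/3 × 227 g/cup = 1135 g
diced tomatoes: (1 cup + 10 tbsp = 1.625 cup) × 4/3 × 180 g/cup = 390 g
olive oil: 2.5 pint × 4/3 × 2 cup/pint × 216 g/cup = 1440 g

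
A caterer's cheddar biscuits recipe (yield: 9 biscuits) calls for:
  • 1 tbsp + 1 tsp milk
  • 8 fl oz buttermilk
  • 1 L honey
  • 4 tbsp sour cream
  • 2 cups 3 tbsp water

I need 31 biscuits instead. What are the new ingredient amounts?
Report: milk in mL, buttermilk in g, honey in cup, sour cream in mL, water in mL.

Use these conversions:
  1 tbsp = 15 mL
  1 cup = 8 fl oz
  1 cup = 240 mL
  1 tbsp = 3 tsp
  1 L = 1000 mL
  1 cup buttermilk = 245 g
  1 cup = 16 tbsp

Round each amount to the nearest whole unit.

Scaling factor: 31/9.
milk: (1 tbsp + 1 tsp = 4/3 tbsp) × 31/9 × 15 mL/tbsp ≈ 69 mL
buttermilk: 8 fl oz × 31/9 ÷ 8 fl oz/cup × 245 g/cup ≈ 844 g
honey: 1 L × 31/9 × 1000 mL/L ÷ 240 mL/cup ≈ 14 cup
sour cream: 4 tbsp × 31/9 × 15 mL/tbsp ≈ 207 mL
water: (2 cup + 3 tbsp = 2.1875 cup) × 31/9 × 240 mL/cup ≈ 1808 mL

milk: 69 mL; buttermilk: 844 g; honey: 14 cup; sour cream: 207 mL; water: 1808 mL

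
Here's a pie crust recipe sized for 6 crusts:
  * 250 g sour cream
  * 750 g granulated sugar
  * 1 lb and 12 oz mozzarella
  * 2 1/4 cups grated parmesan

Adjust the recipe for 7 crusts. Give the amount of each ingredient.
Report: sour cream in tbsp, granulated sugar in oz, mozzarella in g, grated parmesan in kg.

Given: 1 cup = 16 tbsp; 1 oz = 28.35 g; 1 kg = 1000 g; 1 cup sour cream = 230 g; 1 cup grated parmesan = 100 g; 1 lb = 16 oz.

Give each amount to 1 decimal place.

Scaling factor: 7/6.
sour cream: 250 g × 7/6 ÷ 230 g/cup × 16 tbsp/cup ≈ 20.3 tbsp
granulated sugar: 750 g × 7/6 ÷ 28.35 g/oz ≈ 30.9 oz
mozzarella: (1 lb + 12 oz = 1.75 lb) × 7/6 × 16 oz/lb × 28.35 g/oz = 926.1 g
grated parmesan: 2.25 cup × 7/6 × 100 g/cup ÷ 1000 g/kg ≈ 0.3 kg

sour cream: 20.3 tbsp; granulated sugar: 30.9 oz; mozzarella: 926.1 g; grated parmesan: 0.3 kg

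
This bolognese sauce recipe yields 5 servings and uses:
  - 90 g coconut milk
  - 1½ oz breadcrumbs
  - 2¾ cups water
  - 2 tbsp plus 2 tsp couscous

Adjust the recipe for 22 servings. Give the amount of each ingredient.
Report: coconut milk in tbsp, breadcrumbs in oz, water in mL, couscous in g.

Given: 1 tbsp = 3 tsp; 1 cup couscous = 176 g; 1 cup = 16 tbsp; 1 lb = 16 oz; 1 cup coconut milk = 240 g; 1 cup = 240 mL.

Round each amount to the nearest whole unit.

Scaling factor: 22/5 = 4.4.
coconut milk: 90 g × 22/5 ÷ 240 g/cup × 16 tbsp/cup ≈ 26 tbsp
breadcrumbs: 1.5 oz × 22/5 ≈ 7 oz
water: 2.75 cup × 22/5 × 240 mL/cup = 2904 mL
couscous: (2 tbsp + 2 tsp = 8/3 tbsp) × 22/5 ÷ 16 tbsp/cup × 176 g/cup ≈ 129 g

coconut milk: 26 tbsp; breadcrumbs: 7 oz; water: 2904 mL; couscous: 129 g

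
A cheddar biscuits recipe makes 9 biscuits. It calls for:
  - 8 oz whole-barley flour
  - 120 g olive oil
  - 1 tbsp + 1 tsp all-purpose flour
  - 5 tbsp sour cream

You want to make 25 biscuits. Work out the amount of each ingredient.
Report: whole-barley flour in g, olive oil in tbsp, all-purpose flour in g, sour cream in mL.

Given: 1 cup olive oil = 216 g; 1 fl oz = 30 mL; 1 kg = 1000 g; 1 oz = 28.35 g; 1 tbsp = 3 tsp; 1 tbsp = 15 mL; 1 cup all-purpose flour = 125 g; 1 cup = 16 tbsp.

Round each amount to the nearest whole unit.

Scaling factor: 25/9.
whole-barley flour: 8 oz × 25/9 × 28.35 g/oz = 630 g
olive oil: 120 g × 25/9 ÷ 216 g/cup × 16 tbsp/cup ≈ 25 tbsp
all-purpose flour: (1 tbsp + 1 tsp = 4/3 tbsp) × 25/9 ÷ 16 tbsp/cup × 125 g/cup ≈ 29 g
sour cream: 5 tbsp × 25/9 × 15 mL/tbsp ≈ 208 mL

whole-barley flour: 630 g; olive oil: 25 tbsp; all-purpose flour: 29 g; sour cream: 208 mL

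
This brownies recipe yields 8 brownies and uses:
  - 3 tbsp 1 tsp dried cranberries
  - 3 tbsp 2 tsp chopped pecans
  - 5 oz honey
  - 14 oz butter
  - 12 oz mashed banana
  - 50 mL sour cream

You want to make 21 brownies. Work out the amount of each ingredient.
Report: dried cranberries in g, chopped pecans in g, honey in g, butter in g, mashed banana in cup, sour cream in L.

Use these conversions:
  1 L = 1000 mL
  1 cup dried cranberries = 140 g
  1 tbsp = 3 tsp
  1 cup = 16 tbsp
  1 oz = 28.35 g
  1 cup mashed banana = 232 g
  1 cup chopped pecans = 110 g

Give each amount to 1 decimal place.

Scaling factor: 21/8 = 2.625.
dried cranberries: (3 tbsp + 1 tsp = 10/3 tbsp) × 21/8 ÷ 16 tbsp/cup × 140 g/cup ≈ 76.6 g
chopped pecans: (3 tbsp + 2 tsp = 11/3 tbsp) × 21/8 ÷ 16 tbsp/cup × 110 g/cup ≈ 66.2 g
honey: 5 oz × 21/8 × 28.35 g/oz ≈ 372.1 g
butter: 14 oz × 21/8 × 28.35 g/oz ≈ 1041.9 g
mashed banana: 12 oz × 21/8 × 28.35 g/oz ÷ 232 g/cup ≈ 3.8 cup
sour cream: 50 mL × 21/8 ÷ 1000 mL/L ≈ 0.1 L

dried cranberries: 76.6 g; chopped pecans: 66.2 g; honey: 372.1 g; butter: 1041.9 g; mashed banana: 3.8 cup; sour cream: 0.1 L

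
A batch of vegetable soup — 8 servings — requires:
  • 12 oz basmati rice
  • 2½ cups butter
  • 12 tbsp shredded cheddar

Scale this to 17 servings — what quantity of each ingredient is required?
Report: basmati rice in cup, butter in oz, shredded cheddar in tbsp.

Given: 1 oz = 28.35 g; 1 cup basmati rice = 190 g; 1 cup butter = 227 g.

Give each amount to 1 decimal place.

Scaling factor: 17/8 = 2.125.
basmati rice: 12 oz × 17/8 × 28.35 g/oz ÷ 190 g/cup ≈ 3.8 cup
butter: 2.5 cup × 17/8 × 227 g/cup ÷ 28.35 g/oz ≈ 42.5 oz
shredded cheddar: 12 tbsp × 17/8 = 25.5 tbsp

basmati rice: 3.8 cup; butter: 42.5 oz; shredded cheddar: 25.5 tbsp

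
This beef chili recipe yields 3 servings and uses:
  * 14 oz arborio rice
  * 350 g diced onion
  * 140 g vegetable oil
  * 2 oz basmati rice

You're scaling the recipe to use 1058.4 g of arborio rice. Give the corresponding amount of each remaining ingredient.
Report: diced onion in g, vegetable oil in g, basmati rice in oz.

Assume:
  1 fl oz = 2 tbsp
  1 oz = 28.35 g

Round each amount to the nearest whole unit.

diced onion: 933 g; vegetable oil: 373 g; basmati rice: 5 oz

The original recipe has 396.9 g of arborio rice, so the scaling factor is 1058.4 ÷ 396.9 = 8/3.
diced onion: 350 g × 8/3 ≈ 933 g
vegetable oil: 140 g × 8/3 ≈ 373 g
basmati rice: 2 oz × 8/3 ≈ 5 oz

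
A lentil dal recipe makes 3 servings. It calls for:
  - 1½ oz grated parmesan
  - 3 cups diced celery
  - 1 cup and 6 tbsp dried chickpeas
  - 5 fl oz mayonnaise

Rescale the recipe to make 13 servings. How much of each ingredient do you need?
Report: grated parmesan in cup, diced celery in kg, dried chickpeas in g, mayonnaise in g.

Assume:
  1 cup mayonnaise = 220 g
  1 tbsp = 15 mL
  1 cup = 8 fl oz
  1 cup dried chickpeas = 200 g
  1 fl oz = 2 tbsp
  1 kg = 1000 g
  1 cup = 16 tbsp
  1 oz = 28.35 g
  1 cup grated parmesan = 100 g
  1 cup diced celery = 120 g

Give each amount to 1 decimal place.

grated parmesan: 1.8 cup; diced celery: 1.6 kg; dried chickpeas: 1191.7 g; mayonnaise: 595.8 g

Scaling factor: 13/3.
grated parmesan: 1.5 oz × 13/3 × 28.35 g/oz ÷ 100 g/cup ≈ 1.8 cup
diced celery: 3 cup × 13/3 × 120 g/cup ÷ 1000 g/kg ≈ 1.6 kg
dried chickpeas: (1 cup + 6 tbsp = 1.375 cup) × 13/3 × 200 g/cup ≈ 1191.7 g
mayonnaise: 5 fl oz × 13/3 ÷ 8 fl oz/cup × 220 g/cup ≈ 595.8 g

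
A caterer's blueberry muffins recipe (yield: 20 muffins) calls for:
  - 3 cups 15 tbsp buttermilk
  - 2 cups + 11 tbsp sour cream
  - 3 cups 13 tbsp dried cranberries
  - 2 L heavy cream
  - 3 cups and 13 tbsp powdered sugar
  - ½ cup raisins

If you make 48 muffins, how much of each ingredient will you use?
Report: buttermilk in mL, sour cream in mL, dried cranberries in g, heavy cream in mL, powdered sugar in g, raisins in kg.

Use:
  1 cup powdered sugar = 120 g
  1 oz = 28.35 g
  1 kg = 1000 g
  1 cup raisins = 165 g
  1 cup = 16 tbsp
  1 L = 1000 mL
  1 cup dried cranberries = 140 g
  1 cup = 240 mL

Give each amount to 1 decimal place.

Scaling factor: 48/20 = 12/5 = 2.4.
buttermilk: (3 cup + 15 tbsp = 3.9375 cup) × 12/5 × 240 mL/cup = 2268.0 mL
sour cream: (2 cup + 11 tbsp = 2.6875 cup) × 12/5 × 240 mL/cup = 1548.0 mL
dried cranberries: (3 cup + 13 tbsp = 3.8125 cup) × 12/5 × 140 g/cup = 1281.0 g
heavy cream: 2 L × 12/5 × 1000 mL/L = 4800.0 mL
powdered sugar: (3 cup + 13 tbsp = 3.8125 cup) × 12/5 × 120 g/cup = 1098.0 g
raisins: 0.5 cup × 12/5 × 165 g/cup ÷ 1000 g/kg ≈ 0.2 kg

buttermilk: 2268.0 mL; sour cream: 1548.0 mL; dried cranberries: 1281.0 g; heavy cream: 4800.0 mL; powdered sugar: 1098.0 g; raisins: 0.2 kg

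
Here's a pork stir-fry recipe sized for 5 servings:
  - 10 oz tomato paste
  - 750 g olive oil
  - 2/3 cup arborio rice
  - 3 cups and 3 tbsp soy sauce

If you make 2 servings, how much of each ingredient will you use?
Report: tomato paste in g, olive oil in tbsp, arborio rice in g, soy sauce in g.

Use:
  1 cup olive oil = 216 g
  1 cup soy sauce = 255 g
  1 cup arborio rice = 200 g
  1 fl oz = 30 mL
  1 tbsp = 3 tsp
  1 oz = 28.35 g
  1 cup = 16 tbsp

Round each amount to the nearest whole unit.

tomato paste: 113 g; olive oil: 22 tbsp; arborio rice: 53 g; soy sauce: 325 g

Scaling factor: 2/5 = 0.4.
tomato paste: 10 oz × 2/5 × 28.35 g/oz ≈ 113 g
olive oil: 750 g × 2/5 ÷ 216 g/cup × 16 tbsp/cup ≈ 22 tbsp
arborio rice: 2/3 cup × 2/5 × 200 g/cup ≈ 53 g
soy sauce: (3 cup + 3 tbsp = 3.1875 cup) × 2/5 × 255 g/cup ≈ 325 g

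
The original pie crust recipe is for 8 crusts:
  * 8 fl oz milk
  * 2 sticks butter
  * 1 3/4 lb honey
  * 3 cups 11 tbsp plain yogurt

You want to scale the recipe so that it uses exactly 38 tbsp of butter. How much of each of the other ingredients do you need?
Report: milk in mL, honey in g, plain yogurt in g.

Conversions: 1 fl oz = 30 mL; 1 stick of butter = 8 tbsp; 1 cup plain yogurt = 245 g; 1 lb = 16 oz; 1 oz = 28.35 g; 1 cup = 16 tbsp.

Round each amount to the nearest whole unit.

milk: 570 mL; honey: 1885 g; plain yogurt: 2146 g

The original recipe has 16 tbsp of butter, so the scaling factor is 38 ÷ 16 = 19/8 = 2.375.
milk: 8 fl oz × 19/8 × 30 mL/fl oz = 570 mL
honey: 1.75 lb × 19/8 × 16 oz/lb × 28.35 g/oz ≈ 1885 g
plain yogurt: (3 cup + 11 tbsp = 3.6875 cup) × 19/8 × 245 g/cup ≈ 2146 g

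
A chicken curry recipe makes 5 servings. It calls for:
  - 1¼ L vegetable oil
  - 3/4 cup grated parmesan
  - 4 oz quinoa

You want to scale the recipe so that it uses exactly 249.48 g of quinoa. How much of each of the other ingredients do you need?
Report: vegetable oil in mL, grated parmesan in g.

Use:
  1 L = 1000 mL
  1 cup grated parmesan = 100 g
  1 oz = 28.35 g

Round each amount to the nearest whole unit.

vegetable oil: 2750 mL; grated parmesan: 165 g

The original recipe has 113.4 g of quinoa, so the scaling factor is 249.48 ÷ 113.4 = 11/5 = 2.2.
vegetable oil: 1.25 L × 11/5 × 1000 mL/L = 2750 mL
grated parmesan: 0.75 cup × 11/5 × 100 g/cup = 165 g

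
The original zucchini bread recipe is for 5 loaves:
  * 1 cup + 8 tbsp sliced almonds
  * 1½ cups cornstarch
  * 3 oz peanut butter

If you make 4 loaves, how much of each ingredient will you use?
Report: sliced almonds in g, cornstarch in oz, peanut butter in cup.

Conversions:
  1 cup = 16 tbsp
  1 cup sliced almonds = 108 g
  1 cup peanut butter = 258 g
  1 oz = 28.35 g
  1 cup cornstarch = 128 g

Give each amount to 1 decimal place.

Scaling factor: 4/5 = 0.8.
sliced almonds: (1 cup + 8 tbsp = 1.5 cup) × 4/5 × 108 g/cup = 129.6 g
cornstarch: 1.5 cup × 4/5 × 128 g/cup ÷ 28.35 g/oz ≈ 5.4 oz
peanut butter: 3 oz × 4/5 × 28.35 g/oz ÷ 258 g/cup ≈ 0.3 cup

sliced almonds: 129.6 g; cornstarch: 5.4 oz; peanut butter: 0.3 cup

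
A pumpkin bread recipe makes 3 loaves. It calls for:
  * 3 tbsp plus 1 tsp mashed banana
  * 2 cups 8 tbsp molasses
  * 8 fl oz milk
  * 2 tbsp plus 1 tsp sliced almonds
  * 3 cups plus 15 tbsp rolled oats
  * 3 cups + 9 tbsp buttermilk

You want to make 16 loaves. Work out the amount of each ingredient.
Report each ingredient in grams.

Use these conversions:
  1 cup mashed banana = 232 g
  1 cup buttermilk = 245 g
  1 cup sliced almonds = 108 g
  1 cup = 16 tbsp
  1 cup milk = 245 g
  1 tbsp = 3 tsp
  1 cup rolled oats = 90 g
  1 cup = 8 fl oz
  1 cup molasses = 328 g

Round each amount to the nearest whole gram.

Scaling factor: 16/3.
mashed banana: (3 tbsp + 1 tsp = 10/3 tbsp) × 16/3 ÷ 16 tbsp/cup × 232 g/cup ≈ 258 g
molasses: (2 cup + 8 tbsp = 2.5 cup) × 16/3 × 328 g/cup ≈ 4373 g
milk: 8 fl oz × 16/3 ÷ 8 fl oz/cup × 245 g/cup ≈ 1307 g
sliced almonds: (2 tbsp + 1 tsp = 7/3 tbsp) × 16/3 ÷ 16 tbsp/cup × 108 g/cup = 84 g
rolled oats: (3 cup + 15 tbsp = 3.9375 cup) × 16/3 × 90 g/cup = 1890 g
buttermilk: (3 cup + 9 tbsp = 3.5625 cup) × 16/3 × 245 g/cup = 4655 g

mashed banana: 258 g; molasses: 4373 g; milk: 1307 g; sliced almonds: 84 g; rolled oats: 1890 g; buttermilk: 4655 g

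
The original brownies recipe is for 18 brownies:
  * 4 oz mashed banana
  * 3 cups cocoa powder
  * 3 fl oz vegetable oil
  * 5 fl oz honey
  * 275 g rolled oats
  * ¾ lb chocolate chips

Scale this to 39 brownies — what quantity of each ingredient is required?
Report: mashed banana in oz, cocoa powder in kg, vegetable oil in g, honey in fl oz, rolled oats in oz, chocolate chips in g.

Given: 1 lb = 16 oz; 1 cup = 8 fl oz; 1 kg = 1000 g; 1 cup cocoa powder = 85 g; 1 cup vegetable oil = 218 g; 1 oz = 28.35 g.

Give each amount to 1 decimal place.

mashed banana: 8.7 oz; cocoa powder: 0.6 kg; vegetable oil: 177.1 g; honey: 10.8 fl oz; rolled oats: 21.0 oz; chocolate chips: 737.1 g

Scaling factor: 39/18 = 13/6.
mashed banana: 4 oz × 13/6 ≈ 8.7 oz
cocoa powder: 3 cup × 13/6 × 85 g/cup ÷ 1000 g/kg ≈ 0.6 kg
vegetable oil: 3 fl oz × 13/6 ÷ 8 fl oz/cup × 218 g/cup ≈ 177.1 g
honey: 5 fl oz × 13/6 ≈ 10.8 fl oz
rolled oats: 275 g × 13/6 ÷ 28.35 g/oz ≈ 21.0 oz
chocolate chips: 0.75 lb × 13/6 × 16 oz/lb × 28.35 g/oz = 737.1 g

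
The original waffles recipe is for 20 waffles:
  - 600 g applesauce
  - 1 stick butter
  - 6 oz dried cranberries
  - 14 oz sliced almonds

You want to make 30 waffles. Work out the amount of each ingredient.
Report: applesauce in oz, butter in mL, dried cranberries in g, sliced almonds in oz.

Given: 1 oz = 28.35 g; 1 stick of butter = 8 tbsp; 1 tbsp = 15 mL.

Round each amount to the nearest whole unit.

Scaling factor: 30/20 = 3/2 = 1.5.
applesauce: 600 g × 3/2 ÷ 28.35 g/oz ≈ 32 oz
butter: 1 stick × 3/2 × 8 tbsp/stick × 15 mL/tbsp = 180 mL
dried cranberries: 6 oz × 3/2 × 28.35 g/oz ≈ 255 g
sliced almonds: 14 oz × 3/2 = 21 oz

applesauce: 32 oz; butter: 180 mL; dried cranberries: 255 g; sliced almonds: 21 oz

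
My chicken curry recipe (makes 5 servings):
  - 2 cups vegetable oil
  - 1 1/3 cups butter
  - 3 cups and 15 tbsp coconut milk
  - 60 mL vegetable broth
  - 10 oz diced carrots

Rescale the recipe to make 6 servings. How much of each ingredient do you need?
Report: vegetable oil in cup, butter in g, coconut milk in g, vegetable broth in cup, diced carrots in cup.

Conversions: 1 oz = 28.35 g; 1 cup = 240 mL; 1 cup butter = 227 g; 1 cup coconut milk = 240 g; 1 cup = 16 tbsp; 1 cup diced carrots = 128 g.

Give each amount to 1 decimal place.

Scaling factor: 6/5 = 1.2.
vegetable oil: 2 cup × 6/5 = 2.4 cup
butter: 4/3 cup × 6/5 × 227 g/cup = 363.2 g
coconut milk: (3 cup + 15 tbsp = 3.9375 cup) × 6/5 × 240 g/cup = 1134.0 g
vegetable broth: 60 mL × 6/5 ÷ 240 mL/cup = 0.3 cup
diced carrots: 10 oz × 6/5 × 28.35 g/oz ÷ 128 g/cup ≈ 2.7 cup

vegetable oil: 2.4 cup; butter: 363.2 g; coconut milk: 1134.0 g; vegetable broth: 0.3 cup; diced carrots: 2.7 cup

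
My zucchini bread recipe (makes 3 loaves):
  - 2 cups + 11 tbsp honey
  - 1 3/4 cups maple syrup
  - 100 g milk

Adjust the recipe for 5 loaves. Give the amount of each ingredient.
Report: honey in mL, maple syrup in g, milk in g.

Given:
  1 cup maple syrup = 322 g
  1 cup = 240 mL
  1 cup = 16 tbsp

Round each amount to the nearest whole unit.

Scaling factor: 5/3.
honey: (2 cup + 11 tbsp = 2.6875 cup) × 5/3 × 240 mL/cup = 1075 mL
maple syrup: 1.75 cup × 5/3 × 322 g/cup ≈ 939 g
milk: 100 g × 5/3 ≈ 167 g

honey: 1075 mL; maple syrup: 939 g; milk: 167 g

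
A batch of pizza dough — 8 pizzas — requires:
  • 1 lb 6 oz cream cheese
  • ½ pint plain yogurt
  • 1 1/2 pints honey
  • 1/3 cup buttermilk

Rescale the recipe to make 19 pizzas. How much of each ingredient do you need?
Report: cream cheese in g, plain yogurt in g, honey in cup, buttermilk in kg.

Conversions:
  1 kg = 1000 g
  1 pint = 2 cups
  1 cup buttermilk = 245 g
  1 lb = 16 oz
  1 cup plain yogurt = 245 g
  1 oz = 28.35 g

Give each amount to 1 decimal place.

Scaling factor: 19/8 = 2.375.
cream cheese: (1 lb + 6 oz = 1.375 lb) × 19/8 × 16 oz/lb × 28.35 g/oz ≈ 1481.3 g
plain yogurt: 0.5 pint × 19/8 × 2 cup/pint × 245 g/cup ≈ 581.9 g
honey: 1.5 pint × 19/8 × 2 cup/pint ≈ 7.1 cup
buttermilk: 1/3 cup × 19/8 × 245 g/cup ÷ 1000 g/kg ≈ 0.2 kg

cream cheese: 1481.3 g; plain yogurt: 581.9 g; honey: 7.1 cup; buttermilk: 0.2 kg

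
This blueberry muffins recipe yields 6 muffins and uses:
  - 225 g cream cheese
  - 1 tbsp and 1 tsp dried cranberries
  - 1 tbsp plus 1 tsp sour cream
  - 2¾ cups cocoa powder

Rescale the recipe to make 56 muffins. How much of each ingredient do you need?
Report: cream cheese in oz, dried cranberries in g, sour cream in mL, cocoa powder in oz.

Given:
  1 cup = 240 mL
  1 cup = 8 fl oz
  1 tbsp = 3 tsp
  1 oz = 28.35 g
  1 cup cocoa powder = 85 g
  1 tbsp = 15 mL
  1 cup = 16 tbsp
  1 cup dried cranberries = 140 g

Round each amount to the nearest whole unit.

Scaling factor: 56/6 = 28/3.
cream cheese: 225 g × 28/3 ÷ 28.35 g/oz ≈ 74 oz
dried cranberries: (1 tbsp + 1 tsp = 4/3 tbsp) × 28/3 ÷ 16 tbsp/cup × 140 g/cup ≈ 109 g
sour cream: (1 tbsp + 1 tsp = 4/3 tbsp) × 28/3 × 15 mL/tbsp ≈ 187 mL
cocoa powder: 2.75 cup × 28/3 × 85 g/cup ÷ 28.35 g/oz ≈ 77 oz

cream cheese: 74 oz; dried cranberries: 109 g; sour cream: 187 mL; cocoa powder: 77 oz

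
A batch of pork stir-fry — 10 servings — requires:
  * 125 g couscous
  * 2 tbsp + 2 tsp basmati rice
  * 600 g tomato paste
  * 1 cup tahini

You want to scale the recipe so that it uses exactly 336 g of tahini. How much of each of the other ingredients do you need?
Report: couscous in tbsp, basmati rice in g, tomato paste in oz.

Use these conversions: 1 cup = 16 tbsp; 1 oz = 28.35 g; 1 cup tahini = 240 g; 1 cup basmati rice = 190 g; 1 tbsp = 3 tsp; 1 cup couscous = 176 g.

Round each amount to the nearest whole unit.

The original recipe has 240 g of tahini, so the scaling factor is 336 ÷ 240 = 7/5 = 1.4.
couscous: 125 g × 7/5 ÷ 176 g/cup × 16 tbsp/cup ≈ 16 tbsp
basmati rice: (2 tbsp + 2 tsp = 8/3 tbsp) × 7/5 ÷ 16 tbsp/cup × 190 g/cup ≈ 44 g
tomato paste: 600 g × 7/5 ÷ 28.35 g/oz ≈ 30 oz

couscous: 16 tbsp; basmati rice: 44 g; tomato paste: 30 oz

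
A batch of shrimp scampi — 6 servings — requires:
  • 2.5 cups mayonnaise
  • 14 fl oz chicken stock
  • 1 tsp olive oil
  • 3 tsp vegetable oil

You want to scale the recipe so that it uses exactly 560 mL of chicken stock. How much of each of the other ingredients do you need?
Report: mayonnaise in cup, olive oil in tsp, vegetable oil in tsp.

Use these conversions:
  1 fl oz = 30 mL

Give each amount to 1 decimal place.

The original recipe has 420 mL of chicken stock, so the scaling factor is 560 ÷ 420 = 4/3.
mayonnaise: 2.5 cup × 4/3 ≈ 3.3 cup
olive oil: 1 tsp × 4/3 ≈ 1.3 tsp
vegetable oil: 3 tsp × 4/3 = 4.0 tsp

mayonnaise: 3.3 cup; olive oil: 1.3 tsp; vegetable oil: 4.0 tsp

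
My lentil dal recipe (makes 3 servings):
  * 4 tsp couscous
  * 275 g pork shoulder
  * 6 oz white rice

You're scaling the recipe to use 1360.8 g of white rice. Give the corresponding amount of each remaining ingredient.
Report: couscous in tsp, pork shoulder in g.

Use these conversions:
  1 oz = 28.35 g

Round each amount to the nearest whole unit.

couscous: 32 tsp; pork shoulder: 2200 g

The original recipe has 170.1 g of white rice, so the scaling factor is 1360.8 ÷ 170.1 = 8.
couscous: 4 tsp × 8 = 32 tsp
pork shoulder: 275 g × 8 = 2200 g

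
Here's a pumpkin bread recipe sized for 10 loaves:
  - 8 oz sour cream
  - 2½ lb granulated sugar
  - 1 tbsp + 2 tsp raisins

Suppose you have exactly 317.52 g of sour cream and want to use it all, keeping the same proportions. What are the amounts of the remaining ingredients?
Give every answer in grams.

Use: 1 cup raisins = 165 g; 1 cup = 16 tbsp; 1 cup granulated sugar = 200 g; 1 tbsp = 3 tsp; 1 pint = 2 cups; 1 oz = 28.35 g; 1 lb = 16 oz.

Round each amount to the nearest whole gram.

granulated sugar: 1588 g; raisins: 24 g

The original recipe has 226.8 g of sour cream, so the scaling factor is 317.52 ÷ 226.8 = 7/5 = 1.4.
granulated sugar: 2.5 lb × 7/5 × 16 oz/lb × 28.35 g/oz ≈ 1588 g
raisins: (1 tbsp + 2 tsp = 5/3 tbsp) × 7/5 ÷ 16 tbsp/cup × 165 g/cup ≈ 24 g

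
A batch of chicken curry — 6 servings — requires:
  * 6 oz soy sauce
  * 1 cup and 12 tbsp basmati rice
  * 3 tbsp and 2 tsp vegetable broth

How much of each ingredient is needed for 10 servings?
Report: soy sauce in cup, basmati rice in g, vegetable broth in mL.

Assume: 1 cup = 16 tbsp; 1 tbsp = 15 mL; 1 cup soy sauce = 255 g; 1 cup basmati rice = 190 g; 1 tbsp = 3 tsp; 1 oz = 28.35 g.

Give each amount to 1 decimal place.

soy sauce: 1.1 cup; basmati rice: 554.2 g; vegetable broth: 91.7 mL

Scaling factor: 10/6 = 5/3.
soy sauce: 6 oz × 5/3 × 28.35 g/oz ÷ 255 g/cup ≈ 1.1 cup
basmati rice: (1 cup + 12 tbsp = 1.75 cup) × 5/3 × 190 g/cup ≈ 554.2 g
vegetable broth: (3 tbsp + 2 tsp = 11/3 tbsp) × 5/3 × 15 mL/tbsp ≈ 91.7 mL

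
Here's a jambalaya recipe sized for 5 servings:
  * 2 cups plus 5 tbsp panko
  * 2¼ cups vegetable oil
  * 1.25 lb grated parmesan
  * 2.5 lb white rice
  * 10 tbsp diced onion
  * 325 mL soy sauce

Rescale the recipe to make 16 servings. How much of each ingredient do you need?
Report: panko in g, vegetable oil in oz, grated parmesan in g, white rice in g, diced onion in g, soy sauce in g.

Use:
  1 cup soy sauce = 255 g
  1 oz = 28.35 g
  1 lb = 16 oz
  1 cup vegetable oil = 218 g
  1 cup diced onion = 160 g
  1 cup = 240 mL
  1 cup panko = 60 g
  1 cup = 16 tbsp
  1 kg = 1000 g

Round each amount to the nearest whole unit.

Scaling factor: 16/5 = 3.2.
panko: (2 cup + 5 tbsp = 2.3125 cup) × 16/5 × 60 g/cup = 444 g
vegetable oil: 2.25 cup × 16/5 × 218 g/cup ÷ 28.35 g/oz ≈ 55 oz
grated parmesan: 1.25 lb × 16/5 × 16 oz/lb × 28.35 g/oz ≈ 1814 g
white rice: 2.5 lb × 16/5 × 16 oz/lb × 28.35 g/oz ≈ 3629 g
diced onion: 10 tbsp × 16/5 ÷ 16 tbsp/cup × 160 g/cup = 320 g
soy sauce: 325 mL × 16/5 ÷ 240 mL/cup × 255 g/cup = 1105 g

panko: 444 g; vegetable oil: 55 oz; grated parmesan: 1814 g; white rice: 3629 g; diced onion: 320 g; soy sauce: 1105 g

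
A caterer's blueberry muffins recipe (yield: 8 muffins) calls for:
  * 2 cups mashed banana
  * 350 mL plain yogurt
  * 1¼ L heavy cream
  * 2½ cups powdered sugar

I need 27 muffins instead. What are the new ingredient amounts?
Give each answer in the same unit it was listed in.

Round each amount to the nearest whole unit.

Scaling factor: 27/8 = 3.375.
mashed banana: 2 cup × 27/8 ≈ 7 cup
plain yogurt: 350 mL × 27/8 ≈ 1181 mL
heavy cream: 1.25 L × 27/8 ≈ 4 L
powdered sugar: 2.5 cup × 27/8 ≈ 8 cup

mashed banana: 7 cup; plain yogurt: 1181 mL; heavy cream: 4 L; powdered sugar: 8 cup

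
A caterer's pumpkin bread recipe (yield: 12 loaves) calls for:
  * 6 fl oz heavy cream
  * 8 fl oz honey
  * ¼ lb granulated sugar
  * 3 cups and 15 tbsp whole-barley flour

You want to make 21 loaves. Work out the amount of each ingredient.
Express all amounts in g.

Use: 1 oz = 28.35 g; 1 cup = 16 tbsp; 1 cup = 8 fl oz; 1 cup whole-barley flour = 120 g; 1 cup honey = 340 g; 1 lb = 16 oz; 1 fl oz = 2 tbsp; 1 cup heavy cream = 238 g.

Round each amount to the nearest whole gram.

Scaling factor: 21/12 = 7/4 = 1.75.
heavy cream: 6 fl oz × 7/4 ÷ 8 fl oz/cup × 238 g/cup ≈ 312 g
honey: 8 fl oz × 7/4 ÷ 8 fl oz/cup × 340 g/cup = 595 g
granulated sugar: 0.25 lb × 7/4 × 16 oz/lb × 28.35 g/oz ≈ 198 g
whole-barley flour: (3 cup + 15 tbsp = 3.9375 cup) × 7/4 × 120 g/cup ≈ 827 g

heavy cream: 312 g; honey: 595 g; granulated sugar: 198 g; whole-barley flour: 827 g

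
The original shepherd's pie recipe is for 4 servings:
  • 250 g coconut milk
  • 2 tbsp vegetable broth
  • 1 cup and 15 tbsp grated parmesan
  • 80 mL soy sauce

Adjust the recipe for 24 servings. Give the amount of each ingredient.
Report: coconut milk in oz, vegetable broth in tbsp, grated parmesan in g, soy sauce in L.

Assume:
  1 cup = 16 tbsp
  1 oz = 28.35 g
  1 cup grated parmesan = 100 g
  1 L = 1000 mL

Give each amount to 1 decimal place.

Scaling factor: 24/4 = 6.
coconut milk: 250 g × 6 ÷ 28.35 g/oz ≈ 52.9 oz
vegetable broth: 2 tbsp × 6 = 12.0 tbsp
grated parmesan: (1 cup + 15 tbsp = 1.9375 cup) × 6 × 100 g/cup = 1162.5 g
soy sauce: 80 mL × 6 ÷ 1000 mL/L ≈ 0.5 L

coconut milk: 52.9 oz; vegetable broth: 12.0 tbsp; grated parmesan: 1162.5 g; soy sauce: 0.5 L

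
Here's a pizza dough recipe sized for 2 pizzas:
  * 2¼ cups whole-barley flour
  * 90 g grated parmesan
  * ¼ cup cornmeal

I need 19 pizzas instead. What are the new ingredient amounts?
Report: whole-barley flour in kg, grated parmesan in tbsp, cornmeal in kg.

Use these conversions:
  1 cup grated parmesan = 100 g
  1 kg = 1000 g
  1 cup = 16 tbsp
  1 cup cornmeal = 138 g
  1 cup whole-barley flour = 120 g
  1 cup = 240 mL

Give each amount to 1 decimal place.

Scaling factor: 19/2 = 9.5.
whole-barley flour: 2.25 cup × 19/2 × 120 g/cup ÷ 1000 g/kg ≈ 2.6 kg
grated parmesan: 90 g × 19/2 ÷ 100 g/cup × 16 tbsp/cup = 136.8 tbsp
cornmeal: 0.25 cup × 19/2 × 138 g/cup ÷ 1000 g/kg ≈ 0.3 kg

whole-barley flour: 2.6 kg; grated parmesan: 136.8 tbsp; cornmeal: 0.3 kg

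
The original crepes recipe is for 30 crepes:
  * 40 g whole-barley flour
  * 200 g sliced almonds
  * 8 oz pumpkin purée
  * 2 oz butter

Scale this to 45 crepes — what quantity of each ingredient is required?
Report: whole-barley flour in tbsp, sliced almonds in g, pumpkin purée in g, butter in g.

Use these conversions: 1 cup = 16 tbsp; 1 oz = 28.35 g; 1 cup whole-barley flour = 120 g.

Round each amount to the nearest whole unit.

Scaling factor: 45/30 = 3/2 = 1.5.
whole-barley flour: 40 g × 3/2 ÷ 120 g/cup × 16 tbsp/cup = 8 tbsp
sliced almonds: 200 g × 3/2 = 300 g
pumpkin purée: 8 oz × 3/2 × 28.35 g/oz ≈ 340 g
butter: 2 oz × 3/2 × 28.35 g/oz ≈ 85 g

whole-barley flour: 8 tbsp; sliced almonds: 300 g; pumpkin purée: 340 g; butter: 85 g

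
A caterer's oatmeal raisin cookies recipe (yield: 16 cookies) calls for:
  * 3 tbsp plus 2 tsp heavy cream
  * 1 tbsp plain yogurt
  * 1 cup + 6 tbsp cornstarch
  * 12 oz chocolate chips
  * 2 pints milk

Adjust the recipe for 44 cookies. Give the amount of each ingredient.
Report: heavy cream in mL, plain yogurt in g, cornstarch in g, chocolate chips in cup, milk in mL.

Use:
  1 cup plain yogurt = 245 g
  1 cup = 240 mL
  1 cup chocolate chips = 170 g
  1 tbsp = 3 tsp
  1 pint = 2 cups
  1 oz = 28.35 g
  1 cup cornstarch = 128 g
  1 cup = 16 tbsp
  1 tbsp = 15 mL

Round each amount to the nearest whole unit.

Scaling factor: 44/16 = 11/4 = 2.75.
heavy cream: (3 tbsp + 2 tsp = 11/3 tbsp) × 11/4 × 15 mL/tbsp ≈ 151 mL
plain yogurt: 1 tbsp × 11/4 ÷ 16 tbsp/cup × 245 g/cup ≈ 42 g
cornstarch: (1 cup + 6 tbsp = 1.375 cup) × 11/4 × 128 g/cup = 484 g
chocolate chips: 12 oz × 11/4 × 28.35 g/oz ÷ 170 g/cup ≈ 6 cup
milk: 2 pint × 11/4 × 2 cup/pint × 240 mL/cup = 2640 mL

heavy cream: 151 mL; plain yogurt: 42 g; cornstarch: 484 g; chocolate chips: 6 cup; milk: 2640 mL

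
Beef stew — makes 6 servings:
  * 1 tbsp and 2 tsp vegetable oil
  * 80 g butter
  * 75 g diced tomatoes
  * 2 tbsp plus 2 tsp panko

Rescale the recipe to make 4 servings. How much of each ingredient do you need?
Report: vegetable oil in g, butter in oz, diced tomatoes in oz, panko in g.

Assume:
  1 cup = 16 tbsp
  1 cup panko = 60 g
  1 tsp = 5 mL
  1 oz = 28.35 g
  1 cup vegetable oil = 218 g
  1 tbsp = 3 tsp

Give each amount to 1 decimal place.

Scaling factor: 4/6 = 2/3.
vegetable oil: (1 tbsp + 2 tsp = 5/3 tbsp) × 2/3 ÷ 16 tbsp/cup × 218 g/cup ≈ 15.1 g
butter: 80 g × 2/3 ÷ 28.35 g/oz ≈ 1.9 oz
diced tomatoes: 75 g × 2/3 ÷ 28.35 g/oz ≈ 1.8 oz
panko: (2 tbsp + 2 tsp = 8/3 tbsp) × 2/3 ÷ 16 tbsp/cup × 60 g/cup ≈ 6.7 g

vegetable oil: 15.1 g; butter: 1.9 oz; diced tomatoes: 1.8 oz; panko: 6.7 g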